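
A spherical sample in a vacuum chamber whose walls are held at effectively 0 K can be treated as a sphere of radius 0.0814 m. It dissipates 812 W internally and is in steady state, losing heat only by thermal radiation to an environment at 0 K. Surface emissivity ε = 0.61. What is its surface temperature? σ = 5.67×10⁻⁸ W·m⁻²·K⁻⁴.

Steady state: internal power = radiated power, P = εσA T⁴.
Radiating area A = 4πr² = 0.08326 m².
T⁴ = P/(εσA) = 812/(0.61·5.67×10⁻⁸·0.08326) = 2.820×10¹¹ K⁴.
T = (2.820×10¹¹)^(1/4).

T ≈ 729 K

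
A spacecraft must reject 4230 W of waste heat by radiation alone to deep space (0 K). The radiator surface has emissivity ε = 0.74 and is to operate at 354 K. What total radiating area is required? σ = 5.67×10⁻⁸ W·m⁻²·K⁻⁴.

A ≈ 6.42 m²

P = εσA T⁴ ⇒ A = P/(εσT⁴).
T⁴ = 1.570×10¹⁰ K⁴.
A = 4230/(0.74 × 5.67×10⁻⁸ × 1.570×10¹⁰).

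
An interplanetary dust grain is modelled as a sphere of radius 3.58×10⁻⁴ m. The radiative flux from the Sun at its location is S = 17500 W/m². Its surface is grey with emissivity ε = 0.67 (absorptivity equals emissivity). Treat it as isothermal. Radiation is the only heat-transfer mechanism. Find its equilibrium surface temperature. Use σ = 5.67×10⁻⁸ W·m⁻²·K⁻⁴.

At equilibrium, absorbed power = emitted power.
Absorbing cross-section = πr² = 4.026×10⁻⁷ m²; emitting surface = 4πr² = 1.611×10⁻⁶ m² (ratio 4).
εS·A_cross = εσ·A_surf·T⁴  ⇒  T⁴ = S/(4σ)   (ε cancels).
T⁴ = 17500/(4·5.67×10⁻⁸) = 7.716×10¹⁰ K⁴.
T = (7.716×10¹⁰)^(1/4).

T ≈ 527 K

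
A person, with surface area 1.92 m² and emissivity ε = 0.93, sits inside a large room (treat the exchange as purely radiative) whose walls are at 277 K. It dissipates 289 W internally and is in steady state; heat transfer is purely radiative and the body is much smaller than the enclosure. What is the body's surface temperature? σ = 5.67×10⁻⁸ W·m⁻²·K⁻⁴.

T ≈ 306 K

For a small grey body in a large enclosure, net radiated power = εσA(T⁴ − T_w⁴).
Steady state: P = εσA(T⁴ − T_w⁴) with A = 1.92 m².
T⁴ = P/(εσA) + T_w⁴ = 289/(0.93·5.67×10⁻⁸·1.920) + (277)⁴
    = 2.855×10⁹ + 5.887×10⁹ = 8.742×10⁹ K⁴.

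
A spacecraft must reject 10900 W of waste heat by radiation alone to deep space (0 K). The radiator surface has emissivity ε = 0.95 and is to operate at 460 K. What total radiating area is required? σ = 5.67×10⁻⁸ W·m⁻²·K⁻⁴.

P = εσA T⁴ ⇒ A = P/(εσT⁴).
T⁴ = 4.477×10¹⁰ K⁴.
A = 10900/(0.95 × 5.67×10⁻⁸ × 4.477×10¹⁰).

A ≈ 4.52 m²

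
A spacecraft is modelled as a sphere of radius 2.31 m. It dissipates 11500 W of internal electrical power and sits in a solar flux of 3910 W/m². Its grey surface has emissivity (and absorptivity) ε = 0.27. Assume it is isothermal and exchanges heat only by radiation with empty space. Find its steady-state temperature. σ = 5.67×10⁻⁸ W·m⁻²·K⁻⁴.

At steady state, absorbed solar power + internal power = radiated power.
Absorbed: α·S·A_cross = 0.27·3910·16.76 = 17700 W (cross-section πr²).
Total input = 17700 + 11500 = 29200 W.
Radiated: εσ·A_surf·T⁴ with A_surf = 4πr² = 67.06 m².
T⁴ = 29200/(0.27·5.67×10⁻⁸·67.06) = 2.844×10¹⁰ K⁴.

T ≈ 411 K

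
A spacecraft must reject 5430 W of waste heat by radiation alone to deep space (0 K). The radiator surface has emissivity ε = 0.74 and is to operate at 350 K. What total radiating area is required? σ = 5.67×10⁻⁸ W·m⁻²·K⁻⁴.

A ≈ 8.62 m²

P = εσA T⁴ ⇒ A = P/(εσT⁴).
T⁴ = 1.501×10¹⁰ K⁴.
A = 5430/(0.74 × 5.67×10⁻⁸ × 1.501×10¹⁰).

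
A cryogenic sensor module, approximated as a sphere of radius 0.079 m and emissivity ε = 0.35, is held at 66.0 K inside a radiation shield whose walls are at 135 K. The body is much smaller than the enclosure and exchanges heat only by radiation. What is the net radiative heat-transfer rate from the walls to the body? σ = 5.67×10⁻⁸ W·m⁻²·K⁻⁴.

For a small grey body in a large enclosure: P_net = εσA(T_body⁴ − T_wall⁴).
A = 4πr² = 0.07843 m²; T_body⁴ − T_wall⁴ = 1.897×10⁷ − 3.322×10⁸ = -3.132×10⁸ K⁴.
|P_net| = 0.35·5.67×10⁻⁸·0.07843·3.132×10⁸.

P_net ≈ 0.487 W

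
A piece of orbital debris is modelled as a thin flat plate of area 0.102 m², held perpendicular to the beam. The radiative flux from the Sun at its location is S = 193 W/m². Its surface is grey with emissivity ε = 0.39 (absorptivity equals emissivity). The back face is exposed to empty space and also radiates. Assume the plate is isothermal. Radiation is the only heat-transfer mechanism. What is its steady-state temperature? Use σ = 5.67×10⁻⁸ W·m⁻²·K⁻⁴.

T ≈ 203 K

At equilibrium, absorbed power = emitted power.
Absorbing cross-section = A = 0.1020 m²; emitting surface = 2A = 0.2040 m² (ratio 2).
εS·A_cross = εσ·A_surf·T⁴  ⇒  T⁴ = S/(2σ)   (ε cancels).
T⁴ = 193/(2·5.67×10⁻⁸) = 1.702×10⁹ K⁴.
T = (1.702×10⁹)^(1/4).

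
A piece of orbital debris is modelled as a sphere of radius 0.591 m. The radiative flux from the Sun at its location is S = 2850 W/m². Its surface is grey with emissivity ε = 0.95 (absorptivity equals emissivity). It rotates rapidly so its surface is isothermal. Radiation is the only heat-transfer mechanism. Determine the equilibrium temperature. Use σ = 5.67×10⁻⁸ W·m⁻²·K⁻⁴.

At equilibrium, absorbed power = emitted power.
Absorbing cross-section = πr² = 1.097 m²; emitting surface = 4πr² = 4.389 m² (ratio 4).
εS·A_cross = εσ·A_surf·T⁴  ⇒  T⁴ = S/(4σ)   (ε cancels).
T⁴ = 2850/(4·5.67×10⁻⁸) = 1.257×10¹⁰ K⁴.
T = (1.257×10¹⁰)^(1/4).

T ≈ 335 K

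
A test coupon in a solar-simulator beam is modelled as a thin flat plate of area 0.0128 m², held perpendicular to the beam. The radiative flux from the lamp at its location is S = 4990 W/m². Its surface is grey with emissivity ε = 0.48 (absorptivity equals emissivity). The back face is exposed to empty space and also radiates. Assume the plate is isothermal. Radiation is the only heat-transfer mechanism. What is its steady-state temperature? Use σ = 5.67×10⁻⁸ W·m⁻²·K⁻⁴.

At equilibrium, absorbed power = emitted power.
Absorbing cross-section = A = 0.01280 m²; emitting surface = 2A = 0.02560 m² (ratio 2).
εS·A_cross = εσ·A_surf·T⁴  ⇒  T⁴ = S/(2σ)   (ε cancels).
T⁴ = 4990/(2·5.67×10⁻⁸) = 4.400×10¹⁰ K⁴.
T = (4.400×10¹⁰)^(1/4).

T ≈ 458 K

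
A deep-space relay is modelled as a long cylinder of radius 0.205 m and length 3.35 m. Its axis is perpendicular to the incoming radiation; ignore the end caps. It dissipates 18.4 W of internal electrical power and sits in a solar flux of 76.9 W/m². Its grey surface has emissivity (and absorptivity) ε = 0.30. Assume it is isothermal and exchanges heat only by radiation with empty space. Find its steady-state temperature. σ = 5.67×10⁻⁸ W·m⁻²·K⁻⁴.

T ≈ 162 K

At steady state, absorbed solar power + internal power = radiated power.
Absorbed: α·S·A_cross = 0.30·76.9·1.373 = 31.69 W (cross-section 2rL).
Total input = 31.69 + 18.4 = 50.09 W.
Radiated: εσ·A_surf·T⁴ with A_surf = 2πrL = 4.315 m².
T⁴ = 50.09/(0.30·5.67×10⁻⁸·4.315) = 6.824×10⁸ K⁴.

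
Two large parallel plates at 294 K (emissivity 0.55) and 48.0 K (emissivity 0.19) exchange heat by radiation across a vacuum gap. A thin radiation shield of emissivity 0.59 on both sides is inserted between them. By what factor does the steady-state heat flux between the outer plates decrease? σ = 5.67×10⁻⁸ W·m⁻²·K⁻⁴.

factor ≈ 1.39

Without shield: q₀ = σΔ(T⁴)/(1/ε₁+1/ε₂−1) with denominator 6.081.
With shield the two gaps are in series; the resistances add: (1/ε₁+1/ε_s−1)+(1/ε_s+1/ε₂−1) = 2.513+5.958 = 8.471.
Heat-flux ratio q₀/q = 8.471/6.081.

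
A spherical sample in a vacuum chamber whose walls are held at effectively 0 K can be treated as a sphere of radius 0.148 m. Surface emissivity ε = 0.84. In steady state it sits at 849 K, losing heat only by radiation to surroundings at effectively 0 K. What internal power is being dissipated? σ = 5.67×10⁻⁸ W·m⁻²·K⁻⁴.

Steady state: P = εσA T⁴.
A = 4πr² = 0.2753 m²; T⁴ = (849)⁴ = 5.196×10¹¹ K⁴.
P = 0.84 × 5.67×10⁻⁸ × 0.2753 × 5.196×10¹¹.

P ≈ 6810 W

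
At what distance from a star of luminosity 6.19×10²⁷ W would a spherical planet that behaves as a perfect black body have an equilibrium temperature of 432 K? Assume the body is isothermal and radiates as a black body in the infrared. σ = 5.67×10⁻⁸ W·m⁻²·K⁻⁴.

d ≈ 2.50×10¹¹ m

For an isothermal black-emitting sphere, (1−a)S·πr² = σ·4πr²·T⁴ ⇒ S = 4σT⁴/(1−a).
S = 4·5.67×10⁻⁸·(432)⁴/1.00 = 7899 W/m².
Flux falls as S = L/(4πd²), so d = √(L/(4πS)) = √(6.19×10²⁷/(4π·7899)).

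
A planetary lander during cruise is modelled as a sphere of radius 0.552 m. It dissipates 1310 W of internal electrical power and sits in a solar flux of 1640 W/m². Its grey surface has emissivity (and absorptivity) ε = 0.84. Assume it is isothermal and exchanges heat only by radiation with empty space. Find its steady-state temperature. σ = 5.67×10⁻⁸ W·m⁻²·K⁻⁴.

At steady state, absorbed solar power + internal power = radiated power.
Absorbed: α·S·A_cross = 0.84·1640·0.9573 = 1319 W (cross-section πr²).
Total input = 1319 + 1310 = 2629 W.
Radiated: εσ·A_surf·T⁴ with A_surf = 4πr² = 3.829 m².
T⁴ = 2629/(0.84·5.67×10⁻⁸·3.829) = 1.441×10¹⁰ K⁴.

T ≈ 346 K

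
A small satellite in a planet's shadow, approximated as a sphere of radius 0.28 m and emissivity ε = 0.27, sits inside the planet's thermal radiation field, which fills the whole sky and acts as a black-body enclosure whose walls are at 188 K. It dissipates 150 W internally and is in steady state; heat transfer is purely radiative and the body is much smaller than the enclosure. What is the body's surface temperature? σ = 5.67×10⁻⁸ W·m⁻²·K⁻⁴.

T ≈ 325 K

For a small grey body in a large enclosure, net radiated power = εσA(T⁴ − T_w⁴).
Steady state: P = εσA(T⁴ − T_w⁴) with A = 4πr² = 0.9852 m².
T⁴ = P/(εσA) + T_w⁴ = 150/(0.27·5.67×10⁻⁸·0.9852) + (188)⁴
    = 9.945×10⁹ + 1.249×10⁹ = 1.119×10¹⁰ K⁴.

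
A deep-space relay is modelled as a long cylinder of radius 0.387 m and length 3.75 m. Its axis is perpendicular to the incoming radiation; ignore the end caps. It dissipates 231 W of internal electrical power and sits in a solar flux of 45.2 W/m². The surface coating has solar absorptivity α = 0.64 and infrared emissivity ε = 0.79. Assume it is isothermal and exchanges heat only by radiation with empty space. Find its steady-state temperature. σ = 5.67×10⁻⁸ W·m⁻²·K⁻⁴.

At steady state, absorbed solar power + internal power = radiated power.
Absorbed: α·S·A_cross = 0.64·45.2·2.902 = 83.96 W (cross-section 2rL).
Total input = 83.96 + 231 = 315.0 W.
Radiated: εσ·A_surf·T⁴ with A_surf = 2πrL = 9.118 m².
T⁴ = 315.0/(0.79·5.67×10⁻⁸·9.118) = 7.711×10⁸ K⁴.

T ≈ 167 K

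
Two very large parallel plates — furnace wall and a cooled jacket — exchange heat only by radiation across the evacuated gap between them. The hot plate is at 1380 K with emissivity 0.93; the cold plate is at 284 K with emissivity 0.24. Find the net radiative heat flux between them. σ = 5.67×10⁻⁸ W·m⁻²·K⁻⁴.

For two infinite grey parallel plates, q = σ(T₁⁴ − T₂⁴)/(1/ε₁ + 1/ε₂ − 1).
T₁⁴ − T₂⁴ = 3.627×10¹² − 6.505×10⁹ = 3.620×10¹² K⁴.
1/ε₁ + 1/ε₂ − 1 = 1.075 + 4.167 − 1 = 4.242.
q = 5.67×10⁻⁸ × 3.620×10¹² / 4.242.

q ≈ 48400 W/m²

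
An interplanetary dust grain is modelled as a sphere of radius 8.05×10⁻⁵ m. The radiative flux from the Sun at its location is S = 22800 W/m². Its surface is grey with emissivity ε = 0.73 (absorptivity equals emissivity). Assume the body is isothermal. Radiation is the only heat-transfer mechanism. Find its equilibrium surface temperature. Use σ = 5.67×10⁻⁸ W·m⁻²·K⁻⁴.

T ≈ 563 K

At equilibrium, absorbed power = emitted power.
Absorbing cross-section = πr² = 2.036×10⁻⁸ m²; emitting surface = 4πr² = 8.143×10⁻⁸ m² (ratio 4).
εS·A_cross = εσ·A_surf·T⁴  ⇒  T⁴ = S/(4σ)   (ε cancels).
T⁴ = 22800/(4·5.67×10⁻⁸) = 1.005×10¹¹ K⁴.
T = (1.005×10¹¹)^(1/4).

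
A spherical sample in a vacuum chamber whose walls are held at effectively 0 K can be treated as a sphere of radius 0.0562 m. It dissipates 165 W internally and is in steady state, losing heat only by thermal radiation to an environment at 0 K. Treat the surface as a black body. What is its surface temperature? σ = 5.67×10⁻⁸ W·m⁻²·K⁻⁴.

T ≈ 520 K

Steady state: internal power = radiated power, P = εσA T⁴.
Radiating area A = 4πr² = 0.03969 m².
T⁴ = P/(εσA) = 165/(1.0·5.67×10⁻⁸·0.03969) = 7.332×10¹⁰ K⁴.
T = (7.332×10¹⁰)^(1/4).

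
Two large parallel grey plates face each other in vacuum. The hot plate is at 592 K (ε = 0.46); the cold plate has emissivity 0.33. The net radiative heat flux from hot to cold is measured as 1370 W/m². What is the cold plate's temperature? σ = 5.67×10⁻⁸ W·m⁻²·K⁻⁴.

q = σ(T₁⁴ − T₂⁴)/(1/ε₁ + 1/ε₂ − 1); denominator = 4.204.
T₂⁴ = T₁⁴ − q·(1/ε₁+1/ε₂−1)/σ = 1.228×10¹¹ − 1370·4.204/5.67×10⁻⁸
    = 2.124×10¹⁰ K⁴.

T₂ ≈ 382 K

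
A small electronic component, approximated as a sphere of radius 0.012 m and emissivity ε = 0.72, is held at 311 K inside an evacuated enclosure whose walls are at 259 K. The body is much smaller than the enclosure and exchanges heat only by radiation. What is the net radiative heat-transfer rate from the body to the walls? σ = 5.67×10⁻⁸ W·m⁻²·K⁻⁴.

For a small grey body in a large enclosure: P_net = εσA(T_body⁴ − T_wall⁴).
A = 4πr² = 0.001810 m²; T_body⁴ − T_wall⁴ = 9.355×10⁹ − 4.500×10⁹ = 4.855×10⁹ K⁴.
|P_net| = 0.72·5.67×10⁻⁸·0.001810·4.855×10⁹.

P_net ≈ 0.359 W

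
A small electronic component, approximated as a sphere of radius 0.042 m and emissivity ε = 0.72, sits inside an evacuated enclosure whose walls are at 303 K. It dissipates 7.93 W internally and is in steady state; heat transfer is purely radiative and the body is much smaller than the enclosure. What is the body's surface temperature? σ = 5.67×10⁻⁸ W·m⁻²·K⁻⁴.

T ≈ 362 K

For a small grey body in a large enclosure, net radiated power = εσA(T⁴ − T_w⁴).
Steady state: P = εσA(T⁴ − T_w⁴) with A = 4πr² = 0.02217 m².
T⁴ = P/(εσA) + T_w⁴ = 7.93/(0.72·5.67×10⁻⁸·0.02217) + (303)⁴
    = 8.763×10⁹ + 8.429×10⁹ = 1.719×10¹⁰ K⁴.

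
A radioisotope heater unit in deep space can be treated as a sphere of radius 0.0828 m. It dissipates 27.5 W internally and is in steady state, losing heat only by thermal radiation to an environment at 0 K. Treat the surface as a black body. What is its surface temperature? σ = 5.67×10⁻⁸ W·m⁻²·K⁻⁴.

Steady state: internal power = radiated power, P = εσA T⁴.
Radiating area A = 4πr² = 0.08615 m².
T⁴ = P/(εσA) = 27.5/(1.0·5.67×10⁻⁸·0.08615) = 5.630×10⁹ K⁴.
T = (5.630×10⁹)^(1/4).

T ≈ 274 K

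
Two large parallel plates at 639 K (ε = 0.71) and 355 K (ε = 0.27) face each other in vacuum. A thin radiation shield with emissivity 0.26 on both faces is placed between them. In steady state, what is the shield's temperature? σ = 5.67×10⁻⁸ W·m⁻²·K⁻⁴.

T_s ≈ 572 K

In steady state the net flux on the hot side equals that on the cold side.
σ(T₁⁴−T_s⁴)/D₁ = σ(T_s⁴−T₂⁴)/D₂, with D₁ = 1/ε₁+1/ε_s−1 = 4.255, D₂ = 1/ε_s+1/ε₂−1 = 6.550.
Solve for T_s⁴: T_s⁴ = (D₂·T₁⁴ + D₁·T₂⁴)/(D₁+D₂) = 1.073×10¹¹ K⁴.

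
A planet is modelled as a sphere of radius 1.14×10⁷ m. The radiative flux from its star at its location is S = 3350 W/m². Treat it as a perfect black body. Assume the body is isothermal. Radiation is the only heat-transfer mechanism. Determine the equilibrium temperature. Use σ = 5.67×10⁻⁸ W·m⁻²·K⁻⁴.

T ≈ 349 K

At equilibrium, absorbed power = emitted power.
Absorbing cross-section = πr² = 4.083×10¹⁴ m²; emitting surface = 4πr² = 1.633×10¹⁵ m² (ratio 4).
S·A_cross = εσ·A_surf·T⁴  ⇒  T⁴ = S/(4σ).
T⁴ = 1.00·3350/(4·5.67×10⁻⁸) = 1.477×10¹⁰ K⁴.
T = (1.477×10¹⁰)^(1/4).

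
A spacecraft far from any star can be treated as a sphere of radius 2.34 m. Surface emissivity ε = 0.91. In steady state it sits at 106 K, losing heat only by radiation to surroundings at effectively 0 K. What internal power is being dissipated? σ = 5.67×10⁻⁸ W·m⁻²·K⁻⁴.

P ≈ 448 W

Steady state: P = εσA T⁴.
A = 4πr² = 68.81 m²; T⁴ = (106)⁴ = 1.262×10⁸ K⁴.
P = 0.91 × 5.67×10⁻⁸ × 68.81 × 1.262×10⁸.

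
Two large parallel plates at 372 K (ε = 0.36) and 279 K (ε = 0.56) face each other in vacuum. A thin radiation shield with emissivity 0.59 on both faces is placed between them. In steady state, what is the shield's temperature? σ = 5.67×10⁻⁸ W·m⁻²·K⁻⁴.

T_s ≈ 328 K

In steady state the net flux on the hot side equals that on the cold side.
σ(T₁⁴−T_s⁴)/D₁ = σ(T_s⁴−T₂⁴)/D₂, with D₁ = 1/ε₁+1/ε_s−1 = 3.473, D₂ = 1/ε_s+1/ε₂−1 = 2.481.
Solve for T_s⁴: T_s⁴ = (D₂·T₁⁴ + D₁·T₂⁴)/(D₁+D₂) = 1.151×10¹⁰ K⁴.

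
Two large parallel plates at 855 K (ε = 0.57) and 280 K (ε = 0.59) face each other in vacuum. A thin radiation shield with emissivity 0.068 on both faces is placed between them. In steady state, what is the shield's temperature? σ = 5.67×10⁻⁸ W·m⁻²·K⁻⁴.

T_s ≈ 721 K

In steady state the net flux on the hot side equals that on the cold side.
σ(T₁⁴−T_s⁴)/D₁ = σ(T_s⁴−T₂⁴)/D₂, with D₁ = 1/ε₁+1/ε_s−1 = 15.46, D₂ = 1/ε_s+1/ε₂−1 = 15.40.
Solve for T_s⁴: T_s⁴ = (D₂·T₁⁴ + D₁·T₂⁴)/(D₁+D₂) = 2.698×10¹¹ K⁴.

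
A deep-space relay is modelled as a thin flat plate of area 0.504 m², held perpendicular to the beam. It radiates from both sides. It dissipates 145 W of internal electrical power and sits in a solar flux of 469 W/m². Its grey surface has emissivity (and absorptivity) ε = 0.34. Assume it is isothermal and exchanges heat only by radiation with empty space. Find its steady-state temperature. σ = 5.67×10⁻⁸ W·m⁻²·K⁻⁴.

At steady state, absorbed solar power + internal power = radiated power.
Absorbed: α·S·A_cross = 0.34·469·0.5040 = 80.37 W (cross-section A).
Total input = 80.37 + 145 = 225.4 W.
Radiated: εσ·A_surf·T⁴ with A_surf = 2A = 1.008 m².
T⁴ = 225.4/(0.34·5.67×10⁻⁸·1.008) = 1.160×10¹⁰ K⁴.

T ≈ 328 K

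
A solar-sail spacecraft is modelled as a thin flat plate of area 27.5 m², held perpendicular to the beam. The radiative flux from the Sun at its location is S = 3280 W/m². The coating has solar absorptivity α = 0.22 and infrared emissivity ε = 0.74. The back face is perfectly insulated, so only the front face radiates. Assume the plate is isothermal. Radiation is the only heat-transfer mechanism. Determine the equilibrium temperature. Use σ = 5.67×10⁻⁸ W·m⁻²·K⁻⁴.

T ≈ 362 K

At equilibrium, absorbed power = emitted power.
Absorbing cross-section = A = 27.50 m²; emitting surface = A = 27.50 m² (ratio 1).
αS·A_cross = εσ·A_surf·T⁴  ⇒  T⁴ = αS/(ε·1σ).
T⁴ = 0.220·3280/(0.74·1·5.67×10⁻⁸) = 1.720×10¹⁰ K⁴.
T = (1.720×10¹⁰)^(1/4).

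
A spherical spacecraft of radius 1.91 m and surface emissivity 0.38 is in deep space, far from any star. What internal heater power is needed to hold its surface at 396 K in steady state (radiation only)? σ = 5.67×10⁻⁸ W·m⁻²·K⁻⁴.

P = εσ·4πr²·T⁴.
4πr² = 45.84 m²; T⁴ = 2.459×10¹⁰ K⁴.
P = 0.38·5.67×10⁻⁸·45.84·2.459×10¹⁰.

P ≈ 24300 W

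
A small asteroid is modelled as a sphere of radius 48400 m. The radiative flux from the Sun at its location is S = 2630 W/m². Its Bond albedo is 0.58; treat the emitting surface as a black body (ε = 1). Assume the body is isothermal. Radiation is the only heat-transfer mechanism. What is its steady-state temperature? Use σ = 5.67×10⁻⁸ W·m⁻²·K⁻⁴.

At equilibrium, absorbed power = emitted power.
Absorbing cross-section = πr² = 7.359×10⁹ m²; emitting surface = 4πr² = 2.944×10¹⁰ m² (ratio 4).
(1−a)S·A_cross = εσ·A_surf·T⁴  ⇒  T⁴ = (1−a)S/(4σ).
T⁴ = 0.420·2630/(4·5.67×10⁻⁸) = 4.870×10⁹ K⁴.
T = (4.870×10⁹)^(1/4).

T ≈ 264 K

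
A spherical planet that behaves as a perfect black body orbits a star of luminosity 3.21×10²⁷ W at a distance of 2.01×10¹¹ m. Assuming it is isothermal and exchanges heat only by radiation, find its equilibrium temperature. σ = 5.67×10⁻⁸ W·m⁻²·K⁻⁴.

T ≈ 409 K

First find the stellar flux at distance d: S = L/(4πd²) = 3.21×10²⁷/(4π·(2.01×10¹¹)²) = 6323 W/m².
For an isothermal sphere, absorbed (1−a)S·πr² = emitted σ·4πr²·T⁴, so T⁴ = (1−a)S/(4σ).
T⁴ = 1.00·6323/(4·5.67×10⁻⁸) = 2.788×10¹⁰ K⁴.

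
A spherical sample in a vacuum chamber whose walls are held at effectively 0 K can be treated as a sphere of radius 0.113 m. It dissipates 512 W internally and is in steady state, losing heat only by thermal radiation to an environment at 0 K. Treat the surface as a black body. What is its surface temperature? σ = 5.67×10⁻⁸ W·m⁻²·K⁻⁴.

Steady state: internal power = radiated power, P = εσA T⁴.
Radiating area A = 4πr² = 0.1605 m².
T⁴ = P/(εσA) = 512/(1.0·5.67×10⁻⁸·0.1605) = 5.628×10¹⁰ K⁴.
T = (5.628×10¹⁰)^(1/4).

T ≈ 487 K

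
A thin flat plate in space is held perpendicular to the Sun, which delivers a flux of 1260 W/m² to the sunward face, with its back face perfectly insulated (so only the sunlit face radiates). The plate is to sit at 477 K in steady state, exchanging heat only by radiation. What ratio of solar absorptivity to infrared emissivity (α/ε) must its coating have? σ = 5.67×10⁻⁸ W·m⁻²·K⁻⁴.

Balance: αS·A = εσ·1A·T⁴ ⇒ α/ε = σT⁴/S.
α/ε = 5.67×10⁻⁸·(477)⁴/1260 = 5.67×10⁻⁸·5.177×10¹⁰/1260.

α/ε ≈ 2.33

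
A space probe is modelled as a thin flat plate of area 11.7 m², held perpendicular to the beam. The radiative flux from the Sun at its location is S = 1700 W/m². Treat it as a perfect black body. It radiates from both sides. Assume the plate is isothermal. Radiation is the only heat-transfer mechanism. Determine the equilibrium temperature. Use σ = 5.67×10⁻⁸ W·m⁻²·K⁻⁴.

At equilibrium, absorbed power = emitted power.
Absorbing cross-section = A = 11.70 m²; emitting surface = 2A = 23.40 m² (ratio 2).
S·A_cross = εσ·A_surf·T⁴  ⇒  T⁴ = S/(2σ).
T⁴ = 1.00·1700/(2·5.67×10⁻⁸) = 1.499×10¹⁰ K⁴.
T = (1.499×10¹⁰)^(1/4).

T ≈ 350 K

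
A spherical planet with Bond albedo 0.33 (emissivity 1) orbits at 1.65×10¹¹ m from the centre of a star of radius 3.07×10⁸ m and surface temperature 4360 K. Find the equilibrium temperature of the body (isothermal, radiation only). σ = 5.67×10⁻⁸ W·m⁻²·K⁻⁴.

The star's surface emits σT_*⁴; at distance d the flux is S = σT_*⁴(R_*/d)².
S = 5.67×10⁻⁸·(4360)⁴·(3.07×10⁸/1.65×10¹¹)² = 70.93 W/m².
For an isothermal sphere T⁴ = (1−a)S/(4σ) = 2.095×10⁸ K⁴.

T ≈ 120 K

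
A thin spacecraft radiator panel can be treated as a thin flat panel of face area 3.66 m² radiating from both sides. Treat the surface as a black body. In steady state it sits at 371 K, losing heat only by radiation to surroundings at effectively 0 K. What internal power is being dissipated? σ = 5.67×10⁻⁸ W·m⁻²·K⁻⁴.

P ≈ 7860 W

Steady state: P = εσA T⁴.
A = 2·3.66 = 7.320 m²; T⁴ = (371)⁴ = 1.895×10¹⁰ K⁴.
P = 1.0 × 5.67×10⁻⁸ × 7.320 × 1.895×10¹⁰.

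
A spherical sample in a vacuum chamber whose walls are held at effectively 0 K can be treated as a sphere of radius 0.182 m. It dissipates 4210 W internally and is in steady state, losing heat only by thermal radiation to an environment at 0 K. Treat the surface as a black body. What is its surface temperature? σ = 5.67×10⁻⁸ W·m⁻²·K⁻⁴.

T ≈ 650 K

Steady state: internal power = radiated power, P = εσA T⁴.
Radiating area A = 4πr² = 0.4162 m².
T⁴ = P/(εσA) = 4210/(1.0·5.67×10⁻⁸·0.4162) = 1.784×10¹¹ K⁴.
T = (1.784×10¹¹)^(1/4).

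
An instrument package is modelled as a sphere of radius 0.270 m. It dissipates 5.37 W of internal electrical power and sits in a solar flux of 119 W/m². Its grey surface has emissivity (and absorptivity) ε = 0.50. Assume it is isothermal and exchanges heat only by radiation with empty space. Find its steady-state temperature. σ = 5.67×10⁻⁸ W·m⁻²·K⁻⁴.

T ≈ 164 K

At steady state, absorbed solar power + internal power = radiated power.
Absorbed: α·S·A_cross = 0.50·119·0.2290 = 13.63 W (cross-section πr²).
Total input = 13.63 + 5.37 = 19.00 W.
Radiated: εσ·A_surf·T⁴ with A_surf = 4πr² = 0.9161 m².
T⁴ = 19.00/(0.50·5.67×10⁻⁸·0.9161) = 7.315×10⁸ K⁴.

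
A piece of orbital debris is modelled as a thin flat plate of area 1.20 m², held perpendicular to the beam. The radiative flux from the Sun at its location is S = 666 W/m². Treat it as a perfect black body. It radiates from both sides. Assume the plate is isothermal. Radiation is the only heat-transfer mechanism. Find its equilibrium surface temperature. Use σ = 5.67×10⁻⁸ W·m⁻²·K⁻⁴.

At equilibrium, absorbed power = emitted power.
Absorbing cross-section = A = 1.200 m²; emitting surface = 2A = 2.400 m² (ratio 2).
S·A_cross = εσ·A_surf·T⁴  ⇒  T⁴ = S/(2σ).
T⁴ = 1.00·666/(2·5.67×10⁻⁸) = 5.873×10⁹ K⁴.
T = (5.873×10⁹)^(1/4).

T ≈ 277 K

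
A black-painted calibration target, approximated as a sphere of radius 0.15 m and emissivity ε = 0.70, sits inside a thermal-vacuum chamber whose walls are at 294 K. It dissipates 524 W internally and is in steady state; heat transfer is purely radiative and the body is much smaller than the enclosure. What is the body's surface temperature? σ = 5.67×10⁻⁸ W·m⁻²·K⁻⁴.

T ≈ 482 K

For a small grey body in a large enclosure, net radiated power = εσA(T⁴ − T_w⁴).
Steady state: P = εσA(T⁴ − T_w⁴) with A = 4πr² = 0.2827 m².
T⁴ = P/(εσA) + T_w⁴ = 524/(0.70·5.67×10⁻⁸·0.2827) + (294)⁴
    = 4.669×10¹⁰ + 7.471×10⁹ = 5.416×10¹⁰ K⁴.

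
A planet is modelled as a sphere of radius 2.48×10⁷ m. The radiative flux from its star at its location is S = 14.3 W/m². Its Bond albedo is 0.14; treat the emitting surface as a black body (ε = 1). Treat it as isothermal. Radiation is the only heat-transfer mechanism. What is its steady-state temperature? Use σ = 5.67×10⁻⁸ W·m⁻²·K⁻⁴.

At equilibrium, absorbed power = emitted power.
Absorbing cross-section = πr² = 1.932×10¹⁵ m²; emitting surface = 4πr² = 7.729×10¹⁵ m² (ratio 4).
(1−a)S·A_cross = εσ·A_surf·T⁴  ⇒  T⁴ = (1−a)S/(4σ).
T⁴ = 0.860·14.3/(4·5.67×10⁻⁸) = 5.422×10⁷ K⁴.
T = (5.422×10⁷)^(1/4).

T ≈ 85.8 K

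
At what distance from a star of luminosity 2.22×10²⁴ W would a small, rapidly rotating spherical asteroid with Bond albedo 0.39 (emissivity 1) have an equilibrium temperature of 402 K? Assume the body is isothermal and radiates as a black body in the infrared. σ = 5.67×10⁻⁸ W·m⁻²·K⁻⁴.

d ≈ 4.27×10⁹ m

For an isothermal black-emitting sphere, (1−a)S·πr² = σ·4πr²·T⁴ ⇒ S = 4σT⁴/(1−a).
S = 4·5.67×10⁻⁸·(402)⁴/0.610 = 9710 W/m².
Flux falls as S = L/(4πd²), so d = √(L/(4πS)) = √(2.22×10²⁴/(4π·9710)).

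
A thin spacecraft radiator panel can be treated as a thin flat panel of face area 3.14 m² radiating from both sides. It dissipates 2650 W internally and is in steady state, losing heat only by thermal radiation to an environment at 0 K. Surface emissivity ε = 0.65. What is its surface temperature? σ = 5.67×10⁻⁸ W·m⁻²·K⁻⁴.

T ≈ 327 K

Steady state: internal power = radiated power, P = εσA T⁴.
Radiating area A = 2·3.14 = 6.280 m².
T⁴ = P/(εσA) = 2650/(0.65·5.67×10⁻⁸·6.280) = 1.145×10¹⁰ K⁴.
T = (1.145×10¹⁰)^(1/4).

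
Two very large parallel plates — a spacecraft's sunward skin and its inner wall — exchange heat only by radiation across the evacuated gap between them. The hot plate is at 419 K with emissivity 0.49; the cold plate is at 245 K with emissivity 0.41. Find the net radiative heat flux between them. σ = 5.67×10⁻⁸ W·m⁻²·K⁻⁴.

q ≈ 443 W/m²

For two infinite grey parallel plates, q = σ(T₁⁴ − T₂⁴)/(1/ε₁ + 1/ε₂ − 1).
T₁⁴ − T₂⁴ = 3.082×10¹⁰ − 3.603×10⁹ = 2.722×10¹⁰ K⁴.
1/ε₁ + 1/ε₂ − 1 = 2.041 + 2.439 − 1 = 3.480.
q = 5.67×10⁻⁸ × 2.722×10¹⁰ / 3.480.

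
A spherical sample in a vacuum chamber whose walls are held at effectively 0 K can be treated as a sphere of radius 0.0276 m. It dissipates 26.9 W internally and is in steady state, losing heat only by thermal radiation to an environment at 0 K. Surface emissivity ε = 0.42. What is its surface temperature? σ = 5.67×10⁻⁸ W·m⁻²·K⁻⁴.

T ≈ 586 K

Steady state: internal power = radiated power, P = εσA T⁴.
Radiating area A = 4πr² = 0.009573 m².
T⁴ = P/(εσA) = 26.9/(0.42·5.67×10⁻⁸·0.009573) = 1.180×10¹¹ K⁴.
T = (1.180×10¹¹)^(1/4).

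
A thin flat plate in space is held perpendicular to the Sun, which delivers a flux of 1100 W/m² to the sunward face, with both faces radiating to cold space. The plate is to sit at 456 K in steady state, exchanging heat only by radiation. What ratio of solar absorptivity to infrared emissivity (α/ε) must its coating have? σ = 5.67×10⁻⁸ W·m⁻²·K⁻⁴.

α/ε ≈ 4.46

Balance: αS·A = εσ·2A·T⁴ ⇒ α/ε = 2σT⁴/S.
α/ε = 2·5.67×10⁻⁸·(456)⁴/1100 = 2·5.67×10⁻⁸·4.324×10¹⁰/1100.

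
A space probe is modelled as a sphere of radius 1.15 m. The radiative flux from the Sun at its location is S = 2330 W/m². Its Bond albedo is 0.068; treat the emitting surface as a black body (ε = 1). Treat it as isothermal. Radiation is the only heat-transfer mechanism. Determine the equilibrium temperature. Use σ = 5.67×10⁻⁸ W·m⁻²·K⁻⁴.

T ≈ 313 K

At equilibrium, absorbed power = emitted power.
Absorbing cross-section = πr² = 4.155 m²; emitting surface = 4πr² = 16.62 m² (ratio 4).
(1−a)S·A_cross = εσ·A_surf·T⁴  ⇒  T⁴ = (1−a)S/(4σ).
T⁴ = 0.932·2330/(4·5.67×10⁻⁸) = 9.575×10⁹ K⁴.
T = (9.575×10⁹)^(1/4).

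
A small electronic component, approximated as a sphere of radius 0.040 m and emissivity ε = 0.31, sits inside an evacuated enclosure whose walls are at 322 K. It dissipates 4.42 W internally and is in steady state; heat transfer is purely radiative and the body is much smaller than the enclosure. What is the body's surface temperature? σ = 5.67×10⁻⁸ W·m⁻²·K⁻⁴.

For a small grey body in a large enclosure, net radiated power = εσA(T⁴ − T_w⁴).
Steady state: P = εσA(T⁴ − T_w⁴) with A = 4πr² = 0.02011 m².
T⁴ = P/(εσA) + T_w⁴ = 4.42/(0.31·5.67×10⁻⁸·0.02011) + (322)⁴
    = 1.251×10¹⁰ + 1.075×10¹⁰ = 2.326×10¹⁰ K⁴.

T ≈ 391 K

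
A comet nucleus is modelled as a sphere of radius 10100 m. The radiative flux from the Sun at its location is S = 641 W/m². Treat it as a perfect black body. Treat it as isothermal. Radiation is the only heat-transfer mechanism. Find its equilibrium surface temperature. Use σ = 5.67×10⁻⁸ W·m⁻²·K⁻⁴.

T ≈ 231 K

At equilibrium, absorbed power = emitted power.
Absorbing cross-section = πr² = 3.205×10⁸ m²; emitting surface = 4πr² = 1.282×10⁹ m² (ratio 4).
S·A_cross = εσ·A_surf·T⁴  ⇒  T⁴ = S/(4σ).
T⁴ = 1.00·641/(4·5.67×10⁻⁸) = 2.826×10⁹ K⁴.
T = (2.826×10⁹)^(1/4).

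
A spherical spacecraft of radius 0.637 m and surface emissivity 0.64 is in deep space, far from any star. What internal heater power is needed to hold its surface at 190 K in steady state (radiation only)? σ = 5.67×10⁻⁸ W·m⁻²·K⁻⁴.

P ≈ 241 W

P = εσ·4πr²·T⁴.
4πr² = 5.099 m²; T⁴ = 1.303×10⁹ K⁴.
P = 0.64·5.67×10⁻⁸·5.099·1.303×10⁹.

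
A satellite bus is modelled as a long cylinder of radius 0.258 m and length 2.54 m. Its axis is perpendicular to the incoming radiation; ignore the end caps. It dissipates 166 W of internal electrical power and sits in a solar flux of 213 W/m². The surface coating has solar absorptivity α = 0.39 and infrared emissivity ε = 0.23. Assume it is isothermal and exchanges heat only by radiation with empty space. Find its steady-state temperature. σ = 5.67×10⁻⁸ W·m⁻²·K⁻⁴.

At steady state, absorbed solar power + internal power = radiated power.
Absorbed: α·S·A_cross = 0.39·213·1.311 = 108.9 W (cross-section 2rL).
Total input = 108.9 + 166 = 274.9 W.
Radiated: εσ·A_surf·T⁴ with A_surf = 2πrL = 4.117 m².
T⁴ = 274.9/(0.23·5.67×10⁻⁸·4.117) = 5.119×10⁹ K⁴.

T ≈ 267 K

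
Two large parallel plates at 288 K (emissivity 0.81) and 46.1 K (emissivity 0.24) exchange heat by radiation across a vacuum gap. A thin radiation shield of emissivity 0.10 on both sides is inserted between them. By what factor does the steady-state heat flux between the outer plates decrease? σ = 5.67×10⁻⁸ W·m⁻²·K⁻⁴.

Without shield: q₀ = σΔ(T⁴)/(1/ε₁+1/ε₂−1) with denominator 4.401.
With shield the two gaps are in series; the resistances add: (1/ε₁+1/ε_s−1)+(1/ε_s+1/ε₂−1) = 10.23+13.17 = 23.40.
Heat-flux ratio q₀/q = 23.40/4.401.

factor ≈ 5.32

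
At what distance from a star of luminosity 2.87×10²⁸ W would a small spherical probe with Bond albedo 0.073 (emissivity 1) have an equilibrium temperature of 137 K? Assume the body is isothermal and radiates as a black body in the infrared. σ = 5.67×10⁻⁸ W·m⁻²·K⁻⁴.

d ≈ 5.15×10¹² m

For an isothermal black-emitting sphere, (1−a)S·πr² = σ·4πr²·T⁴ ⇒ S = 4σT⁴/(1−a).
S = 4·5.67×10⁻⁸·(137)⁴/0.927 = 86.19 W/m².
Flux falls as S = L/(4πd²), so d = √(L/(4πS)) = √(2.87×10²⁸/(4π·86.19)).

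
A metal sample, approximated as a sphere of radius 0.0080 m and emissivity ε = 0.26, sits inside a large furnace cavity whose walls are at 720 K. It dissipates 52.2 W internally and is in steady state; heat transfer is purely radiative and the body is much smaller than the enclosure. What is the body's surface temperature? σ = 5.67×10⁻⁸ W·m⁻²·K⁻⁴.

For a small grey body in a large enclosure, net radiated power = εσA(T⁴ − T_w⁴).
Steady state: P = εσA(T⁴ − T_w⁴) with A = 4πr² = 8.042×10⁻⁴ m².
T⁴ = P/(εσA) + T_w⁴ = 52.2/(0.26·5.67×10⁻⁸·8.042×10⁻⁴) + (720)⁴
    = 4.403×10¹² + 2.687×10¹¹ = 4.671×10¹² K⁴.

T ≈ 1470 K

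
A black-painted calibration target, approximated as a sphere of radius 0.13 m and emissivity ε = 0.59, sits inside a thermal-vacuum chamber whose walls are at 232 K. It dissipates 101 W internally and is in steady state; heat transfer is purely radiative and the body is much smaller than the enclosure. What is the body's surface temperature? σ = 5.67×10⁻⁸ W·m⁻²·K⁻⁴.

T ≈ 362 K

For a small grey body in a large enclosure, net radiated power = εσA(T⁴ − T_w⁴).
Steady state: P = εσA(T⁴ − T_w⁴) with A = 4πr² = 0.2124 m².
T⁴ = P/(εσA) + T_w⁴ = 101/(0.59·5.67×10⁻⁸·0.2124) + (232)⁴
    = 1.422×10¹⁰ + 2.897×10⁹ = 1.711×10¹⁰ K⁴.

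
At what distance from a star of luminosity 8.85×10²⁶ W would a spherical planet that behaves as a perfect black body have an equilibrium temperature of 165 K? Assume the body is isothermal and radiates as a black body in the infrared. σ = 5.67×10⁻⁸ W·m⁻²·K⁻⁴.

For an isothermal black-emitting sphere, (1−a)S·πr² = σ·4πr²·T⁴ ⇒ S = 4σT⁴/(1−a).
S = 4·5.67×10⁻⁸·(165)⁴/1.00 = 168.1 W/m².
Flux falls as S = L/(4πd²), so d = √(L/(4πS)) = √(8.85×10²⁶/(4π·168.1)).

d ≈ 6.47×10¹¹ m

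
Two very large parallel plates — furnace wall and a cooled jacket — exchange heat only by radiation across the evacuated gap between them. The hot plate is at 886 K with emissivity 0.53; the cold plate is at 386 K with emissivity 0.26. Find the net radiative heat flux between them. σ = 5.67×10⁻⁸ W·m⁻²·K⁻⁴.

For two infinite grey parallel plates, q = σ(T₁⁴ − T₂⁴)/(1/ε₁ + 1/ε₂ − 1).
T₁⁴ − T₂⁴ = 6.162×10¹¹ − 2.220×10¹⁰ = 5.940×10¹¹ K⁴.
1/ε₁ + 1/ε₂ − 1 = 1.887 + 3.846 − 1 = 4.733.
q = 5.67×10⁻⁸ × 5.940×10¹¹ / 4.733.

q ≈ 7120 W/m²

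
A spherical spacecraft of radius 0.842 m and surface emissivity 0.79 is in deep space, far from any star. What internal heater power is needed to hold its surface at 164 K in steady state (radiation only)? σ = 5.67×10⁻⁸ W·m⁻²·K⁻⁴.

P ≈ 289 W

P = εσ·4πr²·T⁴.
4πr² = 8.909 m²; T⁴ = 7.234×10⁸ K⁴.
P = 0.79·5.67×10⁻⁸·8.909·7.234×10⁸.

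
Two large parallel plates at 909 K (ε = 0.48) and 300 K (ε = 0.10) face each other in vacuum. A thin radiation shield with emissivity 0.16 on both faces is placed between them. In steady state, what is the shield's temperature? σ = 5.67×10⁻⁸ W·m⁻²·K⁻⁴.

In steady state the net flux on the hot side equals that on the cold side.
σ(T₁⁴−T_s⁴)/D₁ = σ(T_s⁴−T₂⁴)/D₂, with D₁ = 1/ε₁+1/ε_s−1 = 7.333, D₂ = 1/ε_s+1/ε₂−1 = 15.25.
Solve for T_s⁴: T_s⁴ = (D₂·T₁⁴ + D₁·T₂⁴)/(D₁+D₂) = 4.637×10¹¹ K⁴.

T_s ≈ 825 K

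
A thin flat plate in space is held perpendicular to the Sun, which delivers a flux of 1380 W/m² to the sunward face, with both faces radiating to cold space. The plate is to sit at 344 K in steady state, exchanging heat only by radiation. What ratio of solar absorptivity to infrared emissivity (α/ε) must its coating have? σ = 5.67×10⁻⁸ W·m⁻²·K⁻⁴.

α/ε ≈ 1.15

Balance: αS·A = εσ·2A·T⁴ ⇒ α/ε = 2σT⁴/S.
α/ε = 2·5.67×10⁻⁸·(344)⁴/1380 = 2·5.67×10⁻⁸·1.400×10¹⁰/1380.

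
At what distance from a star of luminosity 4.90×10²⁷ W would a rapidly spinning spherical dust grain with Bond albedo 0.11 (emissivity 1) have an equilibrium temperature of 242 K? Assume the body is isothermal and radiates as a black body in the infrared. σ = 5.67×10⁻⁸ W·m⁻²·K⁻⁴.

For an isothermal black-emitting sphere, (1−a)S·πr² = σ·4πr²·T⁴ ⇒ S = 4σT⁴/(1−a).
S = 4·5.67×10⁻⁸·(242)⁴/0.890 = 874.0 W/m².
Flux falls as S = L/(4πd²), so d = √(L/(4πS)) = √(4.90×10²⁷/(4π·874.0)).

d ≈ 6.68×10¹¹ m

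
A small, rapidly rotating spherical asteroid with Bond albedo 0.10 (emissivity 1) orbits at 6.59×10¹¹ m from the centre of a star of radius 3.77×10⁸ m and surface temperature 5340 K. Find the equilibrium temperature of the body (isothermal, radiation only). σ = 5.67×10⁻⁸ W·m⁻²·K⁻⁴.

T ≈ 88.0 K

The star's surface emits σT_*⁴; at distance d the flux is S = σT_*⁴(R_*/d)².
S = 5.67×10⁻⁸·(5340)⁴·(3.77×10⁸/6.59×10¹¹)² = 15.09 W/m².
For an isothermal sphere T⁴ = (1−a)S/(4σ) = 5.988×10⁷ K⁴.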